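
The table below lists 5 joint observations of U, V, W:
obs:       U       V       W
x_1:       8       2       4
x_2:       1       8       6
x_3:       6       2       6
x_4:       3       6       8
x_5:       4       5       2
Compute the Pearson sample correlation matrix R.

Step 1 — column means:
  mean(U) = (8 + 1 + 6 + 3 + 4) / 5 = 22/5 = 4.4
  mean(V) = (2 + 8 + 2 + 6 + 5) / 5 = 23/5 = 4.6
  mean(W) = (4 + 6 + 6 + 8 + 2) / 5 = 26/5 = 5.2

Step 2 — sample variances and covariances s[i,j] = (1/(n-1)) · Σ_k (x_{k,i} - mean_i) · (x_{k,j} - mean_j), with n-1 = 4:
  s[U,U] = ((3.6)·(3.6) + (-3.4)·(-3.4) + (1.6)·(1.6) + (-1.4)·(-1.4) + (-0.4)·(-0.4)) / 4 = 29.2/4 = 7.3
  s[U,V] = ((3.6)·(-2.6) + (-3.4)·(3.4) + (1.6)·(-2.6) + (-1.4)·(1.4) + (-0.4)·(0.4)) / 4 = -27.2/4 = -6.8
  s[U,W] = ((3.6)·(-1.2) + (-3.4)·(0.8) + (1.6)·(0.8) + (-1.4)·(2.8) + (-0.4)·(-3.2)) / 4 = -8.4/4 = -2.1
  s[V,V] = ((-2.6)·(-2.6) + (3.4)·(3.4) + (-2.6)·(-2.6) + (1.4)·(1.4) + (0.4)·(0.4)) / 4 = 27.2/4 = 6.8
  s[V,W] = ((-2.6)·(-1.2) + (3.4)·(0.8) + (-2.6)·(0.8) + (1.4)·(2.8) + (0.4)·(-3.2)) / 4 = 6.4/4 = 1.6
  s[W,W] = ((-1.2)·(-1.2) + (0.8)·(0.8) + (0.8)·(0.8) + (2.8)·(2.8) + (-3.2)·(-3.2)) / 4 = 20.8/4 = 5.2
  Sample standard deviations s_i = √(s[i,i]):
  s(U) = √(7.3) = 2.7019
  s(V) = √(6.8) = 2.6077
  s(W) = √(5.2) = 2.2804

Step 3 — r_{ij} = s_{ij} / (s_i · s_j):
  r[U,U] = 1 (diagonal).
  r[U,V] = -6.8 / (2.7019 · 2.6077) = -6.8 / 7.0456 = -0.9651
  r[U,W] = -2.1 / (2.7019 · 2.2804) = -2.1 / 6.1612 = -0.3408
  r[V,V] = 1 (diagonal).
  r[V,W] = 1.6 / (2.6077 · 2.2804) = 1.6 / 5.9464 = 0.2691
  r[W,W] = 1 (diagonal).

R is symmetric with unit diagonal. Assembling:

R = [[1, -0.9651, -0.3408],
 [-0.9651, 1, 0.2691],
 [-0.3408, 0.2691, 1]]


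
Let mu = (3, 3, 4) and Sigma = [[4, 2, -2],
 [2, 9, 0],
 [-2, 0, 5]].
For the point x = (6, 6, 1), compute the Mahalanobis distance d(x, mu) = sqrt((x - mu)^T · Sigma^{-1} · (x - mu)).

Step 1 — centre the observation: (x - mu) = (3, 3, -3).

Step 2 — invert Sigma (cofactor / det for 3×3, or solve directly):
  Sigma^{-1} = [[0.3629, -0.0806, 0.1452],
 [-0.0806, 0.129, -0.0323],
 [0.1452, -0.0323, 0.2581]].

Step 3 — form the quadratic (x - mu)^T · Sigma^{-1} · (x - mu):
  Sigma^{-1} · (x - mu) = (0.4113, 0.2419, -0.4355).
  (x - mu)^T · [Sigma^{-1} · (x - mu)] = (3)·(0.4113) + (3)·(0.2419) + (-3)·(-0.4355) = 3.2661.

Step 4 — take square root: d = √(3.2661) ≈ 1.8072.

d(x, mu) = √(3.2661) ≈ 1.8072


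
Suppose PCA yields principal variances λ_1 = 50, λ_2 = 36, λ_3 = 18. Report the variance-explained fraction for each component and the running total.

Step 1 — total variance = trace(Sigma) = Σ λ_i = 50 + 36 + 18 = 104.

Step 2 — fraction explained by component i = λ_i / Σ λ:
  PC1: 50/104 = 0.4808
  PC2: 36/104 = 0.3462
  PC3: 18/104 = 0.1731

Step 3 — cumulative fraction after k components = (λ_1 + ... + λ_k) / Σ λ:
  k = 1: 50/104 = 0.4808
  k = 2: (50 + 36)/104 = 86/104 = 0.8269
  k = 3: (50 + 36 + 18)/104 = 104/104 = 1

Summary (fraction, with percent):

explained: PC1 0.4808 (48.08%), PC2 0.3462 (34.62%), PC3 0.1731 (17.31%);  cumulative: 0.4808, 0.8269, 1


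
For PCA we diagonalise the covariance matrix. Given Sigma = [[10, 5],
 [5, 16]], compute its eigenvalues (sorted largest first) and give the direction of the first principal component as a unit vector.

Step 1 — characteristic polynomial of 2×2 Sigma:
  det(Sigma - λI) = λ² - trace · λ + det = 0.
  trace = 10 + 16 = 26, det = 10·16 - (5)² = 135.
Step 2 — discriminant:
  Δ = trace² - 4·det = 676 - 540 = 136.
Step 3 — eigenvalues:
  λ = (trace ± √Δ)/2 = (26 ± 11.6619)/2,
  λ_1 = 18.831,  λ_2 = 7.169.

Step 4 — unit eigenvector for λ_1: solve (Sigma - λ_1 I)v = 0. First row:
  (10 - 18.831)·v_x + (5)·v_y = 0, i.e. (-8.831)·v_x + (5)·v_y = 0,
  so v ∝ (b, λ_1 - a) = (5, 8.831) = u.
  ||u|| = √((5)² + (8.831)²) = √(102.9857) ≈ 10.1482,
  v_1 = u/||u|| ≈ (0.4927, 0.8702) (||v_1|| = 1).

λ_1 = 18.831,  λ_2 = 7.169;  v_1 ≈ (0.4927, 0.8702)


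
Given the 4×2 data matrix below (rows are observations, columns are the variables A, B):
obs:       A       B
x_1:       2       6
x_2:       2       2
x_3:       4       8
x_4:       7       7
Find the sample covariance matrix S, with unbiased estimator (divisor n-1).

Step 1 — column means:
  mean(A) = (2 + 2 + 4 + 7) / 4 = 15/4 = 3.75
  mean(B) = (6 + 2 + 8 + 7) / 4 = 23/4 = 5.75

Step 2 — sample covariance S[i,j] = (1/(n-1)) · Σ_k (x_{k,i} - mean_i) · (x_{k,j} - mean_j), with n-1 = 3.
  S[A,A] = ((-1.75)·(-1.75) + (-1.75)·(-1.75) + (0.25)·(0.25) + (3.25)·(3.25)) / 3 = 16.75/3 = 5.5833
  S[A,B] = ((-1.75)·(0.25) + (-1.75)·(-3.75) + (0.25)·(2.25) + (3.25)·(1.25)) / 3 = 10.75/3 = 3.5833
  S[B,B] = ((0.25)·(0.25) + (-3.75)·(-3.75) + (2.25)·(2.25) + (1.25)·(1.25)) / 3 = 20.75/3 = 6.9167

S is symmetric (S[j,i] = S[i,j]). Assembling:

S = [[5.5833, 3.5833],
 [3.5833, 6.9167]]


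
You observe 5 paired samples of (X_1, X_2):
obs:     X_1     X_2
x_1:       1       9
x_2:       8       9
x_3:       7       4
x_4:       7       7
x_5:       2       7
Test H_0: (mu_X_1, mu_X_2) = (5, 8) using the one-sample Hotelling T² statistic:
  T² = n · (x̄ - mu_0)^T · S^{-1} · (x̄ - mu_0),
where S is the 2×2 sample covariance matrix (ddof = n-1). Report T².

Step 1 — sample mean vector:
  mean(X_1) = (1 + 8 + 7 + 7 + 2) / 5 = 25/5 = 5
  mean(X_2) = (9 + 9 + 4 + 7 + 7) / 5 = 36/5 = 7.2
  x̄ = (5, 7.2),  deviation x̄ - mu_0 = (5, 7.2) - (5, 8) = (0, -0.8).

Step 2 — sample covariance matrix, S[i,j] = (1/(n-1)) · Σ_k (x_{k,i} - mean_i) · (x_{k,j} - mean_j), divisor n-1 = 4:
  S[X_1,X_1] = ((-4)·(-4) + (3)·(3) + (2)·(2) + (2)·(2) + (-3)·(-3)) / 4 = 42/4 = 10.5
  S[X_1,X_2] = ((-4)·(1.8) + (3)·(1.8) + (2)·(-3.2) + (2)·(-0.2) + (-3)·(-0.2)) / 4 = -8/4 = -2
  S[X_2,X_2] = ((1.8)·(1.8) + (1.8)·(1.8) + (-3.2)·(-3.2) + (-0.2)·(-0.2) + (-0.2)·(-0.2)) / 4 = 16.8/4 = 4.2
  S = [[10.5, -2],
 [-2, 4.2]].

Step 3 — invert S. det(S) = 10.5·4.2 - (-2)² = 40.1.
  S^{-1} = (1/det) · [[d, -b], [-b, a]] = [[0.1047, 0.0499],
 [0.0499, 0.2618]].

Step 4 — quadratic form (x̄ - mu_0)^T · S^{-1} · (x̄ - mu_0):
  S^{-1} · (x̄ - mu_0) = (-0.0399, -0.2095),
  (x̄ - mu_0)^T · [...] = (0)·(-0.0399) + (-0.8)·(-0.2095) = 0.1676.

Step 5 — scale by n: T² = 5 · 0.1676 = 0.8379.

T² ≈ 0.8379


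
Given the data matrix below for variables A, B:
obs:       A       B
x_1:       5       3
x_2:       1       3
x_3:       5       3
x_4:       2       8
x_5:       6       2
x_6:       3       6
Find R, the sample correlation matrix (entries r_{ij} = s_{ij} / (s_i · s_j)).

Step 1 — column means:
  mean(A) = (5 + 1 + 5 + 2 + 6 + 3) / 6 = 22/6 = 3.6667
  mean(B) = (3 + 3 + 3 + 8 + 2 + 6) / 6 = 25/6 = 4.1667

Step 2 — sample variances and covariances s[i,j] = (1/(n-1)) · Σ_k (x_{k,i} - mean_i) · (x_{k,j} - mean_j), with n-1 = 5:
  s[A,A] = ((1.3333)·(1.3333) + (-2.6667)·(-2.6667) + (1.3333)·(1.3333) + (-1.6667)·(-1.6667) + (2.3333)·(2.3333) + (-0.6667)·(-0.6667)) / 5 = 19.3333/5 = 3.8667
  s[A,B] = ((1.3333)·(-1.1667) + (-2.6667)·(-1.1667) + (1.3333)·(-1.1667) + (-1.6667)·(3.8333) + (2.3333)·(-2.1667) + (-0.6667)·(1.8333)) / 5 = -12.6667/5 = -2.5333
  s[B,B] = ((-1.1667)·(-1.1667) + (-1.1667)·(-1.1667) + (-1.1667)·(-1.1667) + (3.8333)·(3.8333) + (-2.1667)·(-2.1667) + (1.8333)·(1.8333)) / 5 = 26.8333/5 = 5.3667
  Sample standard deviations s_i = √(s[i,i]):
  s(A) = √(3.8667) = 1.9664
  s(B) = √(5.3667) = 2.3166

Step 3 — r_{ij} = s_{ij} / (s_i · s_j):
  r[A,A] = 1 (diagonal).
  r[A,B] = -2.5333 / (1.9664 · 2.3166) = -2.5333 / 4.5553 = -0.5561
  r[B,B] = 1 (diagonal).

R is symmetric with unit diagonal. Assembling:

R = [[1, -0.5561],
 [-0.5561, 1]]


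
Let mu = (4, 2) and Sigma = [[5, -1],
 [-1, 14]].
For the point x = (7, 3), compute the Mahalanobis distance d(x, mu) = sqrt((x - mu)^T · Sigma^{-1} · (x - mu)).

Step 1 — centre the observation: (x - mu) = (3, 1).

Step 2 — invert Sigma. det(Sigma) = 5·14 - (-1)² = 69.
  Sigma^{-1} = (1/det) · [[d, -b], [-b, a]] = [[0.2029, 0.0145],
 [0.0145, 0.0725]].

Step 3 — form the quadratic (x - mu)^T · Sigma^{-1} · (x - mu):
  Sigma^{-1} · (x - mu) = (0.6232, 0.1159).
  (x - mu)^T · [Sigma^{-1} · (x - mu)] = (3)·(0.6232) + (1)·(0.1159) = 1.9855.

Step 4 — take square root: d = √(1.9855) ≈ 1.4091.

d(x, mu) = √(1.9855) ≈ 1.4091


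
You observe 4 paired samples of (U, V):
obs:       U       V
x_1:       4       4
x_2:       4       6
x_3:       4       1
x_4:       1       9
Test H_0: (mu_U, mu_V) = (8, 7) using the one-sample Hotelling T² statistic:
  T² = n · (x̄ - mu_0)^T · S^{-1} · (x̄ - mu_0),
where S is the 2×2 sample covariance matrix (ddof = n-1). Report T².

Step 1 — sample mean vector:
  mean(U) = (4 + 4 + 4 + 1) / 4 = 13/4 = 3.25
  mean(V) = (4 + 6 + 1 + 9) / 4 = 20/4 = 5
  x̄ = (3.25, 5),  deviation x̄ - mu_0 = (3.25, 5) - (8, 7) = (-4.75, -2).

Step 2 — sample covariance matrix, S[i,j] = (1/(n-1)) · Σ_k (x_{k,i} - mean_i) · (x_{k,j} - mean_j), divisor n-1 = 3:
  S[U,U] = ((0.75)·(0.75) + (0.75)·(0.75) + (0.75)·(0.75) + (-2.25)·(-2.25)) / 3 = 6.75/3 = 2.25
  S[U,V] = ((0.75)·(-1) + (0.75)·(1) + (0.75)·(-4) + (-2.25)·(4)) / 3 = -12/3 = -4
  S[V,V] = ((-1)·(-1) + (1)·(1) + (-4)·(-4) + (4)·(4)) / 3 = 34/3 = 11.3333
  S = [[2.25, -4],
 [-4, 11.3333]].

Step 3 — invert S. det(S) = 2.25·11.3333 - (-4)² = 9.5.
  S^{-1} = (1/det) · [[d, -b], [-b, a]] = [[1.193, 0.4211],
 [0.4211, 0.2368]].

Step 4 — quadratic form (x̄ - mu_0)^T · S^{-1} · (x̄ - mu_0):
  S^{-1} · (x̄ - mu_0) = (-6.5088, -2.4737),
  (x̄ - mu_0)^T · [...] = (-4.75)·(-6.5088) + (-2)·(-2.4737) = 35.864.

Step 5 — scale by n: T² = 4 · 35.864 = 143.4561.

T² ≈ 143.4561


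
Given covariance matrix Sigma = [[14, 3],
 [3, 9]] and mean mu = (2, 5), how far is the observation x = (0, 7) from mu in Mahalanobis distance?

Step 1 — centre the observation: (x - mu) = (-2, 2).

Step 2 — invert Sigma. det(Sigma) = 14·9 - (3)² = 117.
  Sigma^{-1} = (1/det) · [[d, -b], [-b, a]] = [[0.0769, -0.0256],
 [-0.0256, 0.1197]].

Step 3 — form the quadratic (x - mu)^T · Sigma^{-1} · (x - mu):
  Sigma^{-1} · (x - mu) = (-0.2051, 0.2906).
  (x - mu)^T · [Sigma^{-1} · (x - mu)] = (-2)·(-0.2051) + (2)·(0.2906) = 0.9915.

Step 4 — take square root: d = √(0.9915) ≈ 0.9957.

d(x, mu) = √(0.9915) ≈ 0.9957


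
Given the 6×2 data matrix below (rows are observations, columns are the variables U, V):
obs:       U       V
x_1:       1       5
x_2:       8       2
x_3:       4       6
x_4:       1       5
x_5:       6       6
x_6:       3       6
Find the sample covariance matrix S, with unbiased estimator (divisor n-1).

Step 1 — column means:
  mean(U) = (1 + 8 + 4 + 1 + 6 + 3) / 6 = 23/6 = 3.8333
  mean(V) = (5 + 2 + 6 + 5 + 6 + 6) / 6 = 30/6 = 5

Step 2 — sample covariance S[i,j] = (1/(n-1)) · Σ_k (x_{k,i} - mean_i) · (x_{k,j} - mean_j), with n-1 = 5.
  S[U,U] = ((-2.8333)·(-2.8333) + (4.1667)·(4.1667) + (0.1667)·(0.1667) + (-2.8333)·(-2.8333) + (2.1667)·(2.1667) + (-0.8333)·(-0.8333)) / 5 = 38.8333/5 = 7.7667
  S[U,V] = ((-2.8333)·(0) + (4.1667)·(-3) + (0.1667)·(1) + (-2.8333)·(0) + (2.1667)·(1) + (-0.8333)·(1)) / 5 = -11/5 = -2.2
  S[V,V] = ((0)·(0) + (-3)·(-3) + (1)·(1) + (0)·(0) + (1)·(1) + (1)·(1)) / 5 = 12/5 = 2.4

S is symmetric (S[j,i] = S[i,j]). Assembling:

S = [[7.7667, -2.2],
 [-2.2, 2.4]]


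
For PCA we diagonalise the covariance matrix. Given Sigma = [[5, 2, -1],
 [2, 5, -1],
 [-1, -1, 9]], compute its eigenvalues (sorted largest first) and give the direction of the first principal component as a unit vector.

Step 1 — characteristic polynomial p(λ) = det(λI - Sigma) = λ³ - tr·λ² + c_1·λ - det, where tr = trace, c_1 = sum of the principal 2×2 minors, det = det(Sigma):
  tr = 5 + 5 + 9 = 19,
  c_1 = (5·5 - (2)²) + (5·9 - (-1)²) + (5·9 - (-1)²) = 21 + 44 + 44 = 109,
  det = 5·(5·9 - (-1)²) - (2)·((2)·9 - (-1)·(-1)) + (-1)·((2)·(-1) - 5·(-1)) = 5·(44) - (2)·(17) + (-1)·(3) = 183.
  So p(λ) = λ³ - 19λ² + 109λ - 183.
Step 2 — look for an integer root (rational root theorem: any rational root is an integer divisor of 183). Testing λ = 3:
  p(3) = 27 - 171 + 327 - 183 = 0  ✓
  Dividing out (λ - 3): p(λ) = (λ - 3)(λ² - 16λ + 61).
Step 3 — remaining eigenvalues from the quadratic λ² - 16λ + 61 = 0:
  Δ = 16² - 4·61 = 256 - 244 = 12,  λ = (16 ± √12)/2 = (16 ± 3.4641)/2 ≈ 9.7321 or 6.2679.
  Sorted: λ_1 = 9.7321,  λ_2 = 6.2679,  λ_3 = 3  (check: sum = 19 = tr ✓).

Step 4 — unit eigenvector for λ_1 ≈ 9.7321: v spans the null space of (Sigma - λ_1 I), whose rows are
  r_1 = (-4.7321, 2, -1),  r_2 = (2, -4.7321, -1),  r_3 = (-1, -1, -0.7321).
  v is orthogonal to every row, so take v ∝ r_1 × r_2 = ((2)·(-1) - (-1)·(-4.7321), (-1)·(2) - (-4.7321)·(-1), (-4.7321)·(-4.7321) - (2)·(2)) ≈ (-6.7321, -6.7321, 18.3923).
  Rescale (multiply by -1 so the first nonzero entry is positive): u = (6.7321, 6.7321, -18.3923).
  ||u|| = √((6.7321)² + (6.7321)² + (-18.3923)²) = √(428.9179) ≈ 20.7103,  v_1 = u/||u|| ≈ (0.3251, 0.3251, -0.8881) (||v_1|| = 1).

λ_1 = 9.7321,  λ_2 = 6.2679,  λ_3 = 3;  v_1 ≈ (0.3251, 0.3251, -0.8881)


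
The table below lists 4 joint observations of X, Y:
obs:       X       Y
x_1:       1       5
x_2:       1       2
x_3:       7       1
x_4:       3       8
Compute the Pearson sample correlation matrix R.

Step 1 — column means:
  mean(X) = (1 + 1 + 7 + 3) / 4 = 12/4 = 3
  mean(Y) = (5 + 2 + 1 + 8) / 4 = 16/4 = 4

Step 2 — sample variances and covariances s[i,j] = (1/(n-1)) · Σ_k (x_{k,i} - mean_i) · (x_{k,j} - mean_j), with n-1 = 3:
  s[X,X] = ((-2)·(-2) + (-2)·(-2) + (4)·(4) + (0)·(0)) / 3 = 24/3 = 8
  s[X,Y] = ((-2)·(1) + (-2)·(-2) + (4)·(-3) + (0)·(4)) / 3 = -10/3 = -3.3333
  s[Y,Y] = ((1)·(1) + (-2)·(-2) + (-3)·(-3) + (4)·(4)) / 3 = 30/3 = 10
  Sample standard deviations s_i = √(s[i,i]):
  s(X) = √(8) = 2.8284
  s(Y) = √(10) = 3.1623

Step 3 — r_{ij} = s_{ij} / (s_i · s_j):
  r[X,X] = 1 (diagonal).
  r[X,Y] = -3.3333 / (2.8284 · 3.1623) = -3.3333 / 8.9443 = -0.3727
  r[Y,Y] = 1 (diagonal).

R is symmetric with unit diagonal. Assembling:

R = [[1, -0.3727],
 [-0.3727, 1]]


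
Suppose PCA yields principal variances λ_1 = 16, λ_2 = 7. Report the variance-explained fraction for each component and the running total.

Step 1 — total variance = trace(Sigma) = Σ λ_i = 16 + 7 = 23.

Step 2 — fraction explained by component i = λ_i / Σ λ:
  PC1: 16/23 = 0.6957
  PC2: 7/23 = 0.3043

Step 3 — cumulative fraction after k components = (λ_1 + ... + λ_k) / Σ λ:
  k = 1: 16/23 = 0.6957
  k = 2: (16 + 7)/23 = 23/23 = 1

Summary (fraction, with percent):

explained: PC1 0.6957 (69.57%), PC2 0.3043 (30.43%);  cumulative: 0.6957, 1


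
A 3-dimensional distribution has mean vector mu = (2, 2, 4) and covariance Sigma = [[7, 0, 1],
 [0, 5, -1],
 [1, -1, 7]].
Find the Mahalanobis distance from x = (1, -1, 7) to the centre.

Step 1 — centre the observation: (x - mu) = (-1, -3, 3).

Step 2 — invert Sigma (cofactor / det for 3×3, or solve directly):
  Sigma^{-1} = [[0.1459, -0.0043, -0.0215],
 [-0.0043, 0.206, 0.03],
 [-0.0215, 0.03, 0.1502]].

Step 3 — form the quadratic (x - mu)^T · Sigma^{-1} · (x - mu):
  Sigma^{-1} · (x - mu) = (-0.1974, -0.5236, 0.382).
  (x - mu)^T · [Sigma^{-1} · (x - mu)] = (-1)·(-0.1974) + (-3)·(-0.5236) + (3)·(0.382) = 2.9142.

Step 4 — take square root: d = √(2.9142) ≈ 1.7071.

d(x, mu) = √(2.9142) ≈ 1.7071


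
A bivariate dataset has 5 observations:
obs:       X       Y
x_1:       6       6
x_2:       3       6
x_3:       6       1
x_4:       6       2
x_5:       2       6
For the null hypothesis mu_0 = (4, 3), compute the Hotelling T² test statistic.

Step 1 — sample mean vector:
  mean(X) = (6 + 3 + 6 + 6 + 2) / 5 = 23/5 = 4.6
  mean(Y) = (6 + 6 + 1 + 2 + 6) / 5 = 21/5 = 4.2
  x̄ = (4.6, 4.2),  deviation x̄ - mu_0 = (4.6, 4.2) - (4, 3) = (0.6, 1.2).

Step 2 — sample covariance matrix, S[i,j] = (1/(n-1)) · Σ_k (x_{k,i} - mean_i) · (x_{k,j} - mean_j), divisor n-1 = 4:
  S[X,X] = ((1.4)·(1.4) + (-1.6)·(-1.6) + (1.4)·(1.4) + (1.4)·(1.4) + (-2.6)·(-2.6)) / 4 = 15.2/4 = 3.8
  S[X,Y] = ((1.4)·(1.8) + (-1.6)·(1.8) + (1.4)·(-3.2) + (1.4)·(-2.2) + (-2.6)·(1.8)) / 4 = -12.6/4 = -3.15
  S[Y,Y] = ((1.8)·(1.8) + (1.8)·(1.8) + (-3.2)·(-3.2) + (-2.2)·(-2.2) + (1.8)·(1.8)) / 4 = 24.8/4 = 6.2
  S = [[3.8, -3.15],
 [-3.15, 6.2]].

Step 3 — invert S. det(S) = 3.8·6.2 - (-3.15)² = 13.6375.
  S^{-1} = (1/det) · [[d, -b], [-b, a]] = [[0.4546, 0.231],
 [0.231, 0.2786]].

Step 4 — quadratic form (x̄ - mu_0)^T · S^{-1} · (x̄ - mu_0):
  S^{-1} · (x̄ - mu_0) = (0.55, 0.473),
  (x̄ - mu_0)^T · [...] = (0.6)·(0.55) + (1.2)·(0.473) = 0.8975.

Step 5 — scale by n: T² = 5 · 0.8975 = 4.4876.

T² ≈ 4.4876


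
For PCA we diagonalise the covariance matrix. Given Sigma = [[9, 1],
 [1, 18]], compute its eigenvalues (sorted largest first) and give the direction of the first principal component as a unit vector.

Step 1 — characteristic polynomial of 2×2 Sigma:
  det(Sigma - λI) = λ² - trace · λ + det = 0.
  trace = 9 + 18 = 27, det = 9·18 - (1)² = 161.
Step 2 — discriminant:
  Δ = trace² - 4·det = 729 - 644 = 85.
Step 3 — eigenvalues:
  λ = (trace ± √Δ)/2 = (27 ± 9.2195)/2,
  λ_1 = 18.1098,  λ_2 = 8.8902.

Step 4 — unit eigenvector for λ_1: solve (Sigma - λ_1 I)v = 0. First row:
  (9 - 18.1098)·v_x + (1)·v_y = 0, i.e. (-9.1098)·v_x + (1)·v_y = 0,
  so v ∝ (b, λ_1 - a) = (1, 9.1098) = u.
  ||u|| = √((1)² + (9.1098)²) = √(83.988) ≈ 9.1645,
  v_1 = u/||u|| ≈ (0.1091, 0.994) (||v_1|| = 1).

λ_1 = 18.1098,  λ_2 = 8.8902;  v_1 ≈ (0.1091, 0.994)


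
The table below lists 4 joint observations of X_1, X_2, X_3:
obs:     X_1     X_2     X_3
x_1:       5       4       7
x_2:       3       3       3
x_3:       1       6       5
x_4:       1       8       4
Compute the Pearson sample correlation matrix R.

Step 1 — column means:
  mean(X_1) = (5 + 3 + 1 + 1) / 4 = 10/4 = 2.5
  mean(X_2) = (4 + 3 + 6 + 8) / 4 = 21/4 = 5.25
  mean(X_3) = (7 + 3 + 5 + 4) / 4 = 19/4 = 4.75

Step 2 — sample variances and covariances s[i,j] = (1/(n-1)) · Σ_k (x_{k,i} - mean_i) · (x_{k,j} - mean_j), with n-1 = 3:
  s[X_1,X_1] = ((2.5)·(2.5) + (0.5)·(0.5) + (-1.5)·(-1.5) + (-1.5)·(-1.5)) / 3 = 11/3 = 3.6667
  s[X_1,X_2] = ((2.5)·(-1.25) + (0.5)·(-2.25) + (-1.5)·(0.75) + (-1.5)·(2.75)) / 3 = -9.5/3 = -3.1667
  s[X_1,X_3] = ((2.5)·(2.25) + (0.5)·(-1.75) + (-1.5)·(0.25) + (-1.5)·(-0.75)) / 3 = 5.5/3 = 1.8333
  s[X_2,X_2] = ((-1.25)·(-1.25) + (-2.25)·(-2.25) + (0.75)·(0.75) + (2.75)·(2.75)) / 3 = 14.75/3 = 4.9167
  s[X_2,X_3] = ((-1.25)·(2.25) + (-2.25)·(-1.75) + (0.75)·(0.25) + (2.75)·(-0.75)) / 3 = -0.75/3 = -0.25
  s[X_3,X_3] = ((2.25)·(2.25) + (-1.75)·(-1.75) + (0.25)·(0.25) + (-0.75)·(-0.75)) / 3 = 8.75/3 = 2.9167
  Sample standard deviations s_i = √(s[i,i]):
  s(X_1) = √(3.6667) = 1.9149
  s(X_2) = √(4.9167) = 2.2174
  s(X_3) = √(2.9167) = 1.7078

Step 3 — r_{ij} = s_{ij} / (s_i · s_j):
  r[X_1,X_1] = 1 (diagonal).
  r[X_1,X_2] = -3.1667 / (1.9149 · 2.2174) = -3.1667 / 4.2459 = -0.7458
  r[X_1,X_3] = 1.8333 / (1.9149 · 1.7078) = 1.8333 / 3.2702 = 0.5606
  r[X_2,X_2] = 1 (diagonal).
  r[X_2,X_3] = -0.25 / (2.2174 · 1.7078) = -0.25 / 3.7869 = -0.066
  r[X_3,X_3] = 1 (diagonal).

R is symmetric with unit diagonal. Assembling:

R = [[1, -0.7458, 0.5606],
 [-0.7458, 1, -0.066],
 [0.5606, -0.066, 1]]


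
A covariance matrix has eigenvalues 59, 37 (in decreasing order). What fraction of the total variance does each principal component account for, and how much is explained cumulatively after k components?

Step 1 — total variance = trace(Sigma) = Σ λ_i = 59 + 37 = 96.

Step 2 — fraction explained by component i = λ_i / Σ λ:
  PC1: 59/96 = 0.6146
  PC2: 37/96 = 0.3854

Step 3 — cumulative fraction after k components = (λ_1 + ... + λ_k) / Σ λ:
  k = 1: 59/96 = 0.6146
  k = 2: (59 + 37)/96 = 96/96 = 1

Summary (fraction, with percent):

explained: PC1 0.6146 (61.46%), PC2 0.3854 (38.54%);  cumulative: 0.6146, 1


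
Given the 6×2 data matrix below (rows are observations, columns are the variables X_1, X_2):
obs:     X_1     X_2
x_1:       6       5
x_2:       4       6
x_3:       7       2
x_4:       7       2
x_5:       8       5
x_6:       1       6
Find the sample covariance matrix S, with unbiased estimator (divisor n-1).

Step 1 — column means:
  mean(X_1) = (6 + 4 + 7 + 7 + 8 + 1) / 6 = 33/6 = 5.5
  mean(X_2) = (5 + 6 + 2 + 2 + 5 + 6) / 6 = 26/6 = 4.3333

Step 2 — sample covariance S[i,j] = (1/(n-1)) · Σ_k (x_{k,i} - mean_i) · (x_{k,j} - mean_j), with n-1 = 5.
  S[X_1,X_1] = ((0.5)·(0.5) + (-1.5)·(-1.5) + (1.5)·(1.5) + (1.5)·(1.5) + (2.5)·(2.5) + (-4.5)·(-4.5)) / 5 = 33.5/5 = 6.7
  S[X_1,X_2] = ((0.5)·(0.6667) + (-1.5)·(1.6667) + (1.5)·(-2.3333) + (1.5)·(-2.3333) + (2.5)·(0.6667) + (-4.5)·(1.6667)) / 5 = -15/5 = -3
  S[X_2,X_2] = ((0.6667)·(0.6667) + (1.6667)·(1.6667) + (-2.3333)·(-2.3333) + (-2.3333)·(-2.3333) + (0.6667)·(0.6667) + (1.6667)·(1.6667)) / 5 = 17.3333/5 = 3.4667

S is symmetric (S[j,i] = S[i,j]). Assembling:

S = [[6.7, -3],
 [-3, 3.4667]]


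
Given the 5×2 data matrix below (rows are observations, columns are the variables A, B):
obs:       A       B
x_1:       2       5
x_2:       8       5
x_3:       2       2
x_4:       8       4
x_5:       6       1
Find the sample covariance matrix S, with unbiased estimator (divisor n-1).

Step 1 — column means:
  mean(A) = (2 + 8 + 2 + 8 + 6) / 5 = 26/5 = 5.2
  mean(B) = (5 + 5 + 2 + 4 + 1) / 5 = 17/5 = 3.4

Step 2 — sample covariance S[i,j] = (1/(n-1)) · Σ_k (x_{k,i} - mean_i) · (x_{k,j} - mean_j), with n-1 = 4.
  S[A,A] = ((-3.2)·(-3.2) + (2.8)·(2.8) + (-3.2)·(-3.2) + (2.8)·(2.8) + (0.8)·(0.8)) / 4 = 36.8/4 = 9.2
  S[A,B] = ((-3.2)·(1.6) + (2.8)·(1.6) + (-3.2)·(-1.4) + (2.8)·(0.6) + (0.8)·(-2.4)) / 4 = 3.6/4 = 0.9
  S[B,B] = ((1.6)·(1.6) + (1.6)·(1.6) + (-1.4)·(-1.4) + (0.6)·(0.6) + (-2.4)·(-2.4)) / 4 = 13.2/4 = 3.3

S is symmetric (S[j,i] = S[i,j]). Assembling:

S = [[9.2, 0.9],
 [0.9, 3.3]]


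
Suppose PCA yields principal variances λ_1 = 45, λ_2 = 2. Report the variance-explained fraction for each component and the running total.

Step 1 — total variance = trace(Sigma) = Σ λ_i = 45 + 2 = 47.

Step 2 — fraction explained by component i = λ_i / Σ λ:
  PC1: 45/47 = 0.9574
  PC2: 2/47 = 0.0426

Step 3 — cumulative fraction after k components = (λ_1 + ... + λ_k) / Σ λ:
  k = 1: 45/47 = 0.9574
  k = 2: (45 + 2)/47 = 47/47 = 1

Summary (fraction, with percent):

explained: PC1 0.9574 (95.74%), PC2 0.0426 (4.26%);  cumulative: 0.9574, 1


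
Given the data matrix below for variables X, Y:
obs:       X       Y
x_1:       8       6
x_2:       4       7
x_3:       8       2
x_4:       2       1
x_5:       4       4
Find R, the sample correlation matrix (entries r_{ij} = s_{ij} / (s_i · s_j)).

Step 1 — column means:
  mean(X) = (8 + 4 + 8 + 2 + 4) / 5 = 26/5 = 5.2
  mean(Y) = (6 + 7 + 2 + 1 + 4) / 5 = 20/5 = 4

Step 2 — sample variances and covariances s[i,j] = (1/(n-1)) · Σ_k (x_{k,i} - mean_i) · (x_{k,j} - mean_j), with n-1 = 4:
  s[X,X] = ((2.8)·(2.8) + (-1.2)·(-1.2) + (2.8)·(2.8) + (-3.2)·(-3.2) + (-1.2)·(-1.2)) / 4 = 28.8/4 = 7.2
  s[X,Y] = ((2.8)·(2) + (-1.2)·(3) + (2.8)·(-2) + (-3.2)·(-3) + (-1.2)·(0)) / 4 = 6/4 = 1.5
  s[Y,Y] = ((2)·(2) + (3)·(3) + (-2)·(-2) + (-3)·(-3) + (0)·(0)) / 4 = 26/4 = 6.5
  Sample standard deviations s_i = √(s[i,i]):
  s(X) = √(7.2) = 2.6833
  s(Y) = √(6.5) = 2.5495

Step 3 — r_{ij} = s_{ij} / (s_i · s_j):
  r[X,X] = 1 (diagonal).
  r[X,Y] = 1.5 / (2.6833 · 2.5495) = 1.5 / 6.8411 = 0.2193
  r[Y,Y] = 1 (diagonal).

R is symmetric with unit diagonal. Assembling:

R = [[1, 0.2193],
 [0.2193, 1]]


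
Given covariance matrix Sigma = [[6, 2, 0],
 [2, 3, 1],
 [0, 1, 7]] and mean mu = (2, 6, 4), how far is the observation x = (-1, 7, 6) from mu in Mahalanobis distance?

Step 1 — centre the observation: (x - mu) = (-3, 1, 2).

Step 2 — invert Sigma (cofactor / det for 3×3, or solve directly):
  Sigma^{-1} = [[0.2174, -0.1522, 0.0217],
 [-0.1522, 0.4565, -0.0652],
 [0.0217, -0.0652, 0.1522]].

Step 3 — form the quadratic (x - mu)^T · Sigma^{-1} · (x - mu):
  Sigma^{-1} · (x - mu) = (-0.7609, 0.7826, 0.1739).
  (x - mu)^T · [Sigma^{-1} · (x - mu)] = (-3)·(-0.7609) + (1)·(0.7826) + (2)·(0.1739) = 3.413.

Step 4 — take square root: d = √(3.413) ≈ 1.8474.

d(x, mu) = √(3.413) ≈ 1.8474


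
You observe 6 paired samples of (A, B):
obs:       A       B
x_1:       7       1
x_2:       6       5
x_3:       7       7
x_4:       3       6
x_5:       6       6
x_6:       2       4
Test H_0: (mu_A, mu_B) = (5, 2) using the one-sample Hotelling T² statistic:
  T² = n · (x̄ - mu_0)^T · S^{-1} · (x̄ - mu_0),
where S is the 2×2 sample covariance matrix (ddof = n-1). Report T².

Step 1 — sample mean vector:
  mean(A) = (7 + 6 + 7 + 3 + 6 + 2) / 6 = 31/6 = 5.1667
  mean(B) = (1 + 5 + 7 + 6 + 6 + 4) / 6 = 29/6 = 4.8333
  x̄ = (5.1667, 4.8333),  deviation x̄ - mu_0 = (5.1667, 4.8333) - (5, 2) = (0.1667, 2.8333).

Step 2 — sample covariance matrix, S[i,j] = (1/(n-1)) · Σ_k (x_{k,i} - mean_i) · (x_{k,j} - mean_j), divisor n-1 = 5:
  S[A,A] = ((1.8333)·(1.8333) + (0.8333)·(0.8333) + (1.8333)·(1.8333) + (-2.1667)·(-2.1667) + (0.8333)·(0.8333) + (-3.1667)·(-3.1667)) / 5 = 22.8333/5 = 4.5667
  S[A,B] = ((1.8333)·(-3.8333) + (0.8333)·(0.1667) + (1.8333)·(2.1667) + (-2.1667)·(1.1667) + (0.8333)·(1.1667) + (-3.1667)·(-0.8333)) / 5 = -1.8333/5 = -0.3667
  S[B,B] = ((-3.8333)·(-3.8333) + (0.1667)·(0.1667) + (2.1667)·(2.1667) + (1.1667)·(1.1667) + (1.1667)·(1.1667) + (-0.8333)·(-0.8333)) / 5 = 22.8333/5 = 4.5667
  S = [[4.5667, -0.3667],
 [-0.3667, 4.5667]].

Step 3 — invert S. det(S) = 4.5667·4.5667 - (-0.3667)² = 20.72.
  S^{-1} = (1/det) · [[d, -b], [-b, a]] = [[0.2204, 0.0177],
 [0.0177, 0.2204]].

Step 4 — quadratic form (x̄ - mu_0)^T · S^{-1} · (x̄ - mu_0):
  S^{-1} · (x̄ - mu_0) = (0.0869, 0.6274),
  (x̄ - mu_0)^T · [...] = (0.1667)·(0.0869) + (2.8333)·(0.6274) = 1.7921.

Step 5 — scale by n: T² = 6 · 1.7921 = 10.7529.

T² ≈ 10.7529


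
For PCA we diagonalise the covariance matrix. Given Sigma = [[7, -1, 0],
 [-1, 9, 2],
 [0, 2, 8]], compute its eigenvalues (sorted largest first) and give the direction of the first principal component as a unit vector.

Step 1 — characteristic polynomial p(λ) = det(λI - Sigma) = λ³ - tr·λ² + c_1·λ - det, where tr = trace, c_1 = sum of the principal 2×2 minors, det = det(Sigma):
  tr = 7 + 9 + 8 = 24,
  c_1 = (7·9 - (-1)²) + (7·8 - (0)²) + (9·8 - (2)²) = 62 + 56 + 68 = 186,
  det = 7·(9·8 - (2)²) - (-1)·((-1)·8 - (2)·(0)) + (0)·((-1)·(2) - 9·(0)) = 7·(68) - (-1)·(-8) + (0)·(-2) = 468.
  So p(λ) = λ³ - 24λ² + 186λ - 468.
Step 2 — look for an integer root (rational root theorem: any rational root is an integer divisor of 468). Testing λ = 6:
  p(6) = 216 - 864 + 1116 - 468 = 0  ✓
  Dividing out (λ - 6): p(λ) = (λ - 6)(λ² - 18λ + 78).
Step 3 — remaining eigenvalues from the quadratic λ² - 18λ + 78 = 0:
  Δ = 18² - 4·78 = 324 - 312 = 12,  λ = (18 ± √12)/2 = (18 ± 3.4641)/2 ≈ 10.7321 or 7.2679.
  Sorted: λ_1 = 10.7321,  λ_2 = 7.2679,  λ_3 = 6  (check: sum = 24 = tr ✓).

Step 4 — unit eigenvector for λ_1 ≈ 10.7321: v spans the null space of (Sigma - λ_1 I), whose rows are
  r_1 = (-3.7321, -1, 0),  r_2 = (-1, -1.7321, 2),  r_3 = (0, 2, -2.7321).
  v is orthogonal to every row, so take v ∝ r_1 × r_2 = ((-1)·(2) - (0)·(-1.7321), (0)·(-1) - (-3.7321)·(2), (-3.7321)·(-1.7321) - (-1)·(-1)) ≈ (-2, 7.4641, 5.4641).
  Rescale (multiply by -1 so the first nonzero entry is positive): u = (2, -7.4641, -5.4641).
  ||u|| = √((2)² + (-7.4641)² + (-5.4641)²) = √(89.5692) ≈ 9.4641,  v_1 = u/||u|| ≈ (0.2113, -0.7887, -0.5774) (||v_1|| = 1).

λ_1 = 10.7321,  λ_2 = 7.2679,  λ_3 = 6;  v_1 ≈ (0.2113, -0.7887, -0.5774)


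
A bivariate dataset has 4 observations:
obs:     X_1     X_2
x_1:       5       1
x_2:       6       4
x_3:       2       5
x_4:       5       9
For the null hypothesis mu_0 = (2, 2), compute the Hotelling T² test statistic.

Step 1 — sample mean vector:
  mean(X_1) = (5 + 6 + 2 + 5) / 4 = 18/4 = 4.5
  mean(X_2) = (1 + 4 + 5 + 9) / 4 = 19/4 = 4.75
  x̄ = (4.5, 4.75),  deviation x̄ - mu_0 = (4.5, 4.75) - (2, 2) = (2.5, 2.75).

Step 2 — sample covariance matrix, S[i,j] = (1/(n-1)) · Σ_k (x_{k,i} - mean_i) · (x_{k,j} - mean_j), divisor n-1 = 3:
  S[X_1,X_1] = ((0.5)·(0.5) + (1.5)·(1.5) + (-2.5)·(-2.5) + (0.5)·(0.5)) / 3 = 9/3 = 3
  S[X_1,X_2] = ((0.5)·(-3.75) + (1.5)·(-0.75) + (-2.5)·(0.25) + (0.5)·(4.25)) / 3 = -1.5/3 = -0.5
  S[X_2,X_2] = ((-3.75)·(-3.75) + (-0.75)·(-0.75) + (0.25)·(0.25) + (4.25)·(4.25)) / 3 = 32.75/3 = 10.9167
  S = [[3, -0.5],
 [-0.5, 10.9167]].

Step 3 — invert S. det(S) = 3·10.9167 - (-0.5)² = 32.5.
  S^{-1} = (1/det) · [[d, -b], [-b, a]] = [[0.3359, 0.0154],
 [0.0154, 0.0923]].

Step 4 — quadratic form (x̄ - mu_0)^T · S^{-1} · (x̄ - mu_0):
  S^{-1} · (x̄ - mu_0) = (0.8821, 0.2923),
  (x̄ - mu_0)^T · [...] = (2.5)·(0.8821) + (2.75)·(0.2923) = 3.009.

Step 5 — scale by n: T² = 4 · 3.009 = 12.0359.

T² ≈ 12.0359


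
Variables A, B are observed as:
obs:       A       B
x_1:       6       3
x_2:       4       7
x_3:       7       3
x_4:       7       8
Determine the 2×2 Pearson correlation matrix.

Step 1 — column means:
  mean(A) = (6 + 4 + 7 + 7) / 4 = 24/4 = 6
  mean(B) = (3 + 7 + 3 + 8) / 4 = 21/4 = 5.25

Step 2 — sample variances and covariances s[i,j] = (1/(n-1)) · Σ_k (x_{k,i} - mean_i) · (x_{k,j} - mean_j), with n-1 = 3:
  s[A,A] = ((0)·(0) + (-2)·(-2) + (1)·(1) + (1)·(1)) / 3 = 6/3 = 2
  s[A,B] = ((0)·(-2.25) + (-2)·(1.75) + (1)·(-2.25) + (1)·(2.75)) / 3 = -3/3 = -1
  s[B,B] = ((-2.25)·(-2.25) + (1.75)·(1.75) + (-2.25)·(-2.25) + (2.75)·(2.75)) / 3 = 20.75/3 = 6.9167
  Sample standard deviations s_i = √(s[i,i]):
  s(A) = √(2) = 1.4142
  s(B) = √(6.9167) = 2.63

Step 3 — r_{ij} = s_{ij} / (s_i · s_j):
  r[A,A] = 1 (diagonal).
  r[A,B] = -1 / (1.4142 · 2.63) = -1 / 3.7193 = -0.2689
  r[B,B] = 1 (diagonal).

R is symmetric with unit diagonal. Assembling:

R = [[1, -0.2689],
 [-0.2689, 1]]


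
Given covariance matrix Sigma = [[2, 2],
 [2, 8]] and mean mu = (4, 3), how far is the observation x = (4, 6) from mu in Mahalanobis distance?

Step 1 — centre the observation: (x - mu) = (0, 3).

Step 2 — invert Sigma. det(Sigma) = 2·8 - (2)² = 12.
  Sigma^{-1} = (1/det) · [[d, -b], [-b, a]] = [[0.6667, -0.1667],
 [-0.1667, 0.1667]].

Step 3 — form the quadratic (x - mu)^T · Sigma^{-1} · (x - mu):
  Sigma^{-1} · (x - mu) = (-0.5, 0.5).
  (x - mu)^T · [Sigma^{-1} · (x - mu)] = (0)·(-0.5) + (3)·(0.5) = 1.5.

Step 4 — take square root: d = √(1.5) ≈ 1.2247.

d(x, mu) = √(1.5) ≈ 1.2247


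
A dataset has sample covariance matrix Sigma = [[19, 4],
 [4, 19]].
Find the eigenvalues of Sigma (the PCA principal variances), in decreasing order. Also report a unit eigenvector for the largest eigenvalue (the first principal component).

Step 1 — characteristic polynomial of 2×2 Sigma:
  det(Sigma - λI) = λ² - trace · λ + det = 0.
  trace = 19 + 19 = 38, det = 19·19 - (4)² = 345.
Step 2 — discriminant:
  Δ = trace² - 4·det = 1444 - 1380 = 64.
Step 3 — eigenvalues:
  λ = (trace ± √Δ)/2 = (38 ± 8)/2,
  λ_1 = 23,  λ_2 = 15.

Step 4 — unit eigenvector for λ_1: solve (Sigma - λ_1 I)v = 0. First row:
  (19 - 23)·v_x + (4)·v_y = 0, i.e. (-4)·v_x + (4)·v_y = 0,
  so v ∝ (b, λ_1 - a) = (4, 4) = u.
  ||u|| = √((4)² + (4)²) = √(32) ≈ 5.6569,
  v_1 = u/||u|| ≈ (0.7071, 0.7071) (||v_1|| = 1).

λ_1 = 23,  λ_2 = 15;  v_1 ≈ (0.7071, 0.7071)


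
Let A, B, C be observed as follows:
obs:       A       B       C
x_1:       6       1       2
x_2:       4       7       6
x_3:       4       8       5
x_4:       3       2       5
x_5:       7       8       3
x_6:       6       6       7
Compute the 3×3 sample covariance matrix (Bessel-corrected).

Step 1 — column means:
  mean(A) = (6 + 4 + 4 + 3 + 7 + 6) / 6 = 30/6 = 5
  mean(B) = (1 + 7 + 8 + 2 + 8 + 6) / 6 = 32/6 = 5.3333
  mean(C) = (2 + 6 + 5 + 5 + 3 + 7) / 6 = 28/6 = 4.6667

Step 2 — sample covariance S[i,j] = (1/(n-1)) · Σ_k (x_{k,i} - mean_i) · (x_{k,j} - mean_j), with n-1 = 5.
  S[A,A] = ((1)·(1) + (-1)·(-1) + (-1)·(-1) + (-2)·(-2) + (2)·(2) + (1)·(1)) / 5 = 12/5 = 2.4
  S[A,B] = ((1)·(-4.3333) + (-1)·(1.6667) + (-1)·(2.6667) + (-2)·(-3.3333) + (2)·(2.6667) + (1)·(0.6667)) / 5 = 4/5 = 0.8
  S[A,C] = ((1)·(-2.6667) + (-1)·(1.3333) + (-1)·(0.3333) + (-2)·(0.3333) + (2)·(-1.6667) + (1)·(2.3333)) / 5 = -6/5 = -1.2
  S[B,B] = ((-4.3333)·(-4.3333) + (1.6667)·(1.6667) + (2.6667)·(2.6667) + (-3.3333)·(-3.3333) + (2.6667)·(2.6667) + (0.6667)·(0.6667)) / 5 = 47.3333/5 = 9.4667
  S[B,C] = ((-4.3333)·(-2.6667) + (1.6667)·(1.3333) + (2.6667)·(0.3333) + (-3.3333)·(0.3333) + (2.6667)·(-1.6667) + (0.6667)·(2.3333)) / 5 = 10.6667/5 = 2.1333
  S[C,C] = ((-2.6667)·(-2.6667) + (1.3333)·(1.3333) + (0.3333)·(0.3333) + (0.3333)·(0.3333) + (-1.6667)·(-1.6667) + (2.3333)·(2.3333)) / 5 = 17.3333/5 = 3.4667

S is symmetric (S[j,i] = S[i,j]). Assembling:

S = [[2.4, 0.8, -1.2],
 [0.8, 9.4667, 2.1333],
 [-1.2, 2.1333, 3.4667]]


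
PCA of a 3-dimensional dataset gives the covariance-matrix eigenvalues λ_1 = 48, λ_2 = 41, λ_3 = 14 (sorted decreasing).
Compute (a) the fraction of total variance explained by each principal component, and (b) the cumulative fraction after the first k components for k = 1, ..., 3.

Step 1 — total variance = trace(Sigma) = Σ λ_i = 48 + 41 + 14 = 103.

Step 2 — fraction explained by component i = λ_i / Σ λ:
  PC1: 48/103 = 0.466
  PC2: 41/103 = 0.3981
  PC3: 14/103 = 0.1359

Step 3 — cumulative fraction after k components = (λ_1 + ... + λ_k) / Σ λ:
  k = 1: 48/103 = 0.466
  k = 2: (48 + 41)/103 = 89/103 = 0.8641
  k = 3: (48 + 41 + 14)/103 = 103/103 = 1

Summary (fraction, with percent):

explained: PC1 0.466 (46.6%), PC2 0.3981 (39.81%), PC3 0.1359 (13.59%);  cumulative: 0.466, 0.8641, 1


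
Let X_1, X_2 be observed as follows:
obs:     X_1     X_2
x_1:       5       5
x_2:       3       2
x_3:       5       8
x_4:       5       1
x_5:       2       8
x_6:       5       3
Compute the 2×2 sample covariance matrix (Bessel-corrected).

Step 1 — column means:
  mean(X_1) = (5 + 3 + 5 + 5 + 2 + 5) / 6 = 25/6 = 4.1667
  mean(X_2) = (5 + 2 + 8 + 1 + 8 + 3) / 6 = 27/6 = 4.5

Step 2 — sample covariance S[i,j] = (1/(n-1)) · Σ_k (x_{k,i} - mean_i) · (x_{k,j} - mean_j), with n-1 = 5.
  S[X_1,X_1] = ((0.8333)·(0.8333) + (-1.1667)·(-1.1667) + (0.8333)·(0.8333) + (0.8333)·(0.8333) + (-2.1667)·(-2.1667) + (0.8333)·(0.8333)) / 5 = 8.8333/5 = 1.7667
  S[X_1,X_2] = ((0.8333)·(0.5) + (-1.1667)·(-2.5) + (0.8333)·(3.5) + (0.8333)·(-3.5) + (-2.1667)·(3.5) + (0.8333)·(-1.5)) / 5 = -5.5/5 = -1.1
  S[X_2,X_2] = ((0.5)·(0.5) + (-2.5)·(-2.5) + (3.5)·(3.5) + (-3.5)·(-3.5) + (3.5)·(3.5) + (-1.5)·(-1.5)) / 5 = 45.5/5 = 9.1

S is symmetric (S[j,i] = S[i,j]). Assembling:

S = [[1.7667, -1.1],
 [-1.1, 9.1]]


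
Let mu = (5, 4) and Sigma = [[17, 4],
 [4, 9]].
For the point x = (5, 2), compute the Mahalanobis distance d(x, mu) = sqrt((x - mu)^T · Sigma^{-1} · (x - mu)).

Step 1 — centre the observation: (x - mu) = (0, -2).

Step 2 — invert Sigma. det(Sigma) = 17·9 - (4)² = 137.
  Sigma^{-1} = (1/det) · [[d, -b], [-b, a]] = [[0.0657, -0.0292],
 [-0.0292, 0.1241]].

Step 3 — form the quadratic (x - mu)^T · Sigma^{-1} · (x - mu):
  Sigma^{-1} · (x - mu) = (0.0584, -0.2482).
  (x - mu)^T · [Sigma^{-1} · (x - mu)] = (0)·(0.0584) + (-2)·(-0.2482) = 0.4964.

Step 4 — take square root: d = √(0.4964) ≈ 0.7045.

d(x, mu) = √(0.4964) ≈ 0.7045


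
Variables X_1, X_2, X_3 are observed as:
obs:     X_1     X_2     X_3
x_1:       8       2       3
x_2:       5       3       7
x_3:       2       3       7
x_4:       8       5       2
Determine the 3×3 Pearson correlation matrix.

Step 1 — column means:
  mean(X_1) = (8 + 5 + 2 + 8) / 4 = 23/4 = 5.75
  mean(X_2) = (2 + 3 + 3 + 5) / 4 = 13/4 = 3.25
  mean(X_3) = (3 + 7 + 7 + 2) / 4 = 19/4 = 4.75

Step 2 — sample variances and covariances s[i,j] = (1/(n-1)) · Σ_k (x_{k,i} - mean_i) · (x_{k,j} - mean_j), with n-1 = 3:
  s[X_1,X_1] = ((2.25)·(2.25) + (-0.75)·(-0.75) + (-3.75)·(-3.75) + (2.25)·(2.25)) / 3 = 24.75/3 = 8.25
  s[X_1,X_2] = ((2.25)·(-1.25) + (-0.75)·(-0.25) + (-3.75)·(-0.25) + (2.25)·(1.75)) / 3 = 2.25/3 = 0.75
  s[X_1,X_3] = ((2.25)·(-1.75) + (-0.75)·(2.25) + (-3.75)·(2.25) + (2.25)·(-2.75)) / 3 = -20.25/3 = -6.75
  s[X_2,X_2] = ((-1.25)·(-1.25) + (-0.25)·(-0.25) + (-0.25)·(-0.25) + (1.75)·(1.75)) / 3 = 4.75/3 = 1.5833
  s[X_2,X_3] = ((-1.25)·(-1.75) + (-0.25)·(2.25) + (-0.25)·(2.25) + (1.75)·(-2.75)) / 3 = -3.75/3 = -1.25
  s[X_3,X_3] = ((-1.75)·(-1.75) + (2.25)·(2.25) + (2.25)·(2.25) + (-2.75)·(-2.75)) / 3 = 20.75/3 = 6.9167
  Sample standard deviations s_i = √(s[i,i]):
  s(X_1) = √(8.25) = 2.8723
  s(X_2) = √(1.5833) = 1.2583
  s(X_3) = √(6.9167) = 2.63

Step 3 — r_{ij} = s_{ij} / (s_i · s_j):
  r[X_1,X_1] = 1 (diagonal).
  r[X_1,X_2] = 0.75 / (2.8723 · 1.2583) = 0.75 / 3.6142 = 0.2075
  r[X_1,X_3] = -6.75 / (2.8723 · 2.63) = -6.75 / 7.554 = -0.8936
  r[X_2,X_2] = 1 (diagonal).
  r[X_2,X_3] = -1.25 / (1.2583 · 2.63) = -1.25 / 3.3093 = -0.3777
  r[X_3,X_3] = 1 (diagonal).

R is symmetric with unit diagonal. Assembling:

R = [[1, 0.2075, -0.8936],
 [0.2075, 1, -0.3777],
 [-0.8936, -0.3777, 1]]


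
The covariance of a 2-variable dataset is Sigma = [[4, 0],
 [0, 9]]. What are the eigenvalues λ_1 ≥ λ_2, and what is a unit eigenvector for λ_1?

Step 1 — characteristic polynomial of 2×2 Sigma:
  det(Sigma - λI) = λ² - trace · λ + det = 0.
  trace = 4 + 9 = 13, det = 4·9 - (0)² = 36.
Step 2 — discriminant:
  Δ = trace² - 4·det = 169 - 144 = 25.
Step 3 — eigenvalues:
  λ = (trace ± √Δ)/2 = (13 ± 5)/2,
  λ_1 = 9,  λ_2 = 4.

Step 4 — unit eigenvector for λ_1: Sigma is diagonal, so its eigenvectors are the coordinate axes. λ_1 = 9 is the diagonal entry on the second coordinate axis, hence
  v_1 = (0, 1) (||v_1|| = 1).

λ_1 = 9,  λ_2 = 4;  v_1 ≈ (0, 1)


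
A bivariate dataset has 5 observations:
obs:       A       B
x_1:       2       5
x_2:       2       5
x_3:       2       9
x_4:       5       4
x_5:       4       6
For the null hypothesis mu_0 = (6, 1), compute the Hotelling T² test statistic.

Step 1 — sample mean vector:
  mean(A) = (2 + 2 + 2 + 5 + 4) / 5 = 15/5 = 3
  mean(B) = (5 + 5 + 9 + 4 + 6) / 5 = 29/5 = 5.8
  x̄ = (3, 5.8),  deviation x̄ - mu_0 = (3, 5.8) - (6, 1) = (-3, 4.8).

Step 2 — sample covariance matrix, S[i,j] = (1/(n-1)) · Σ_k (x_{k,i} - mean_i) · (x_{k,j} - mean_j), divisor n-1 = 4:
  S[A,A] = ((-1)·(-1) + (-1)·(-1) + (-1)·(-1) + (2)·(2) + (1)·(1)) / 4 = 8/4 = 2
  S[A,B] = ((-1)·(-0.8) + (-1)·(-0.8) + (-1)·(3.2) + (2)·(-1.8) + (1)·(0.2)) / 4 = -5/4 = -1.25
  S[B,B] = ((-0.8)·(-0.8) + (-0.8)·(-0.8) + (3.2)·(3.2) + (-1.8)·(-1.8) + (0.2)·(0.2)) / 4 = 14.8/4 = 3.7
  S = [[2, -1.25],
 [-1.25, 3.7]].

Step 3 — invert S. det(S) = 2·3.7 - (-1.25)² = 5.8375.
  S^{-1} = (1/det) · [[d, -b], [-b, a]] = [[0.6338, 0.2141],
 [0.2141, 0.3426]].

Step 4 — quadratic form (x̄ - mu_0)^T · S^{-1} · (x̄ - mu_0):
  S^{-1} · (x̄ - mu_0) = (-0.8737, 1.0021),
  (x̄ - mu_0)^T · [...] = (-3)·(-0.8737) + (4.8)·(1.0021) = 7.4313.

Step 5 — scale by n: T² = 5 · 7.4313 = 37.1563.

T² ≈ 37.1563


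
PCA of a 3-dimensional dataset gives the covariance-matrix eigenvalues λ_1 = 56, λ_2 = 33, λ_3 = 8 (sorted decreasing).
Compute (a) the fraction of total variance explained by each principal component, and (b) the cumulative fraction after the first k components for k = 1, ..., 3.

Step 1 — total variance = trace(Sigma) = Σ λ_i = 56 + 33 + 8 = 97.

Step 2 — fraction explained by component i = λ_i / Σ λ:
  PC1: 56/97 = 0.5773
  PC2: 33/97 = 0.3402
  PC3: 8/97 = 0.0825

Step 3 — cumulative fraction after k components = (λ_1 + ... + λ_k) / Σ λ:
  k = 1: 56/97 = 0.5773
  k = 2: (56 + 33)/97 = 89/97 = 0.9175
  k = 3: (56 + 33 + 8)/97 = 97/97 = 1

Summary (fraction, with percent):

explained: PC1 0.5773 (57.73%), PC2 0.3402 (34.02%), PC3 0.0825 (8.25%);  cumulative: 0.5773, 0.9175, 1
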